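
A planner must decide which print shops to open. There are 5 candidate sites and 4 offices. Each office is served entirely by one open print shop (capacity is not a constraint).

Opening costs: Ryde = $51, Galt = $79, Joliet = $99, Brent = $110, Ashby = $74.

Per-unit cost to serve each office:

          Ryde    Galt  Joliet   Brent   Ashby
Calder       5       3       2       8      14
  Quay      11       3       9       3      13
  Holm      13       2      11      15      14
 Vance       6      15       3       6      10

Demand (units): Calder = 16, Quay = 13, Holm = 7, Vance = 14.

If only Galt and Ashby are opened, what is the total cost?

Total cost: 394

Each office is assigned to its cheapest site among the open ones.
{Galt, Ashby}: Calder→Galt 3·16=48, Quay→Galt 3·13=39, Holm→Galt 2·7=14, Vance→Ashby 10·14=140. Service 241; fixed 153; total 394.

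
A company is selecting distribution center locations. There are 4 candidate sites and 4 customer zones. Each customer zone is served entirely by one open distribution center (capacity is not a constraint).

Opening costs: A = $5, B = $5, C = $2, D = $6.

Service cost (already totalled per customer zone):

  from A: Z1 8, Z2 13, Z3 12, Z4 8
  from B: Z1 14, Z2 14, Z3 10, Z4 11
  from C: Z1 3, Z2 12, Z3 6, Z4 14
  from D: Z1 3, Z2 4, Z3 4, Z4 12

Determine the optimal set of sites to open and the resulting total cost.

Open D only; minimum total cost 29.

For any fixed open set, each customer zone goes to its cheapest open site; total = fixed + service.
{D}: Z1→D 3, Z2→D 4, Z3→D 4, Z4→D 12. Service 23; fixed 6; total 29.
{A, D}: service 19 + fixed 11 = 30
{C, D}: service 23 + fixed 8 = 31
{A, B, C, D}: Z1→C 3, Z2→D 4, Z3→D 4, Z4→A 8. Service 19; fixed 18; total 37.
No other subset beats 29.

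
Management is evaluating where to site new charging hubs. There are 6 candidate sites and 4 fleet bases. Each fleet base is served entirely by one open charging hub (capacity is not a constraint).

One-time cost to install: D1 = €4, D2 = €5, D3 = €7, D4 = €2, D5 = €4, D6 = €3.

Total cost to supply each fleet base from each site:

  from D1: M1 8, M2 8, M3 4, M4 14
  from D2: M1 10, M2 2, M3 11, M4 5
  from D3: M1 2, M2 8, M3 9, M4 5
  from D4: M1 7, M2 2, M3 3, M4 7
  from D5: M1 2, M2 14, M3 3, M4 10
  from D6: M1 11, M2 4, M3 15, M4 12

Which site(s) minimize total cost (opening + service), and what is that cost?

For any fixed open set, each fleet base goes to its cheapest open site; total = fixed + service.
{D4, D5}: M1→D5 2, M2→D4 2, M3→D4 3, M4→D4 7. Service 14; fixed 6; total 20.
{D2, D5}: M1→D5 2, M2→D2 2, M3→D5 3, M4→D2 5. Service 12; fixed 9; total 21.
{D3, D4}: service 12 + fixed 9 = 21
{D1, D2, D3, D4, D5, D6}: M1→D3 2, M2→D2 2, M3→D4 3, M4→D2 5. Service 12; fixed 25; total 37.
No other subset beats 20.

Open D4 and D5; minimum total cost 20.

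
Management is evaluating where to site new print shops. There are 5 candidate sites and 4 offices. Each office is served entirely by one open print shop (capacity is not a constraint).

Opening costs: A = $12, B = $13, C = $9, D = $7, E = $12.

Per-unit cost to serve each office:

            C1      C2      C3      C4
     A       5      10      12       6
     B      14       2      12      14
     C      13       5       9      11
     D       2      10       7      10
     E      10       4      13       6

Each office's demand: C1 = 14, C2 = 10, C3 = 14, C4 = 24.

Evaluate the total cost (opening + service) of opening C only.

Total cost: 631

Each office is assigned to its cheapest site among the open ones.
{C}: C1→C 13·14=182, C2→C 5·10=50, C3→C 9·14=126, C4→C 11·24=264. Service 622; fixed 9; total 631.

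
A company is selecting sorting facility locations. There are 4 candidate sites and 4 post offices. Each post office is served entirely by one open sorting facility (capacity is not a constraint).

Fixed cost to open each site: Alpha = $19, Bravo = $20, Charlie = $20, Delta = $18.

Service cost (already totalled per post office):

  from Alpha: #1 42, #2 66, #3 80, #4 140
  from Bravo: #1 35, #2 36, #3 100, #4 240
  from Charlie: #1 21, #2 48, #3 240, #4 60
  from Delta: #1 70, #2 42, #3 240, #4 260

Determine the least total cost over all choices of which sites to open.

For any fixed open set, each post office goes to its cheapest open site; total = fixed + service.
{Alpha, Charlie}: #1→Charlie 21, #2→Charlie 48, #3→Alpha 80, #4→Charlie 60. Service 209; fixed 39; total 248.
{Alpha, Bravo, Charlie}: service 197 + fixed 59 = 256
{Bravo, Charlie}: #1→Charlie 21, #2→Bravo 36, #3→Bravo 100, #4→Charlie 60. Service 217; fixed 40; total 257.
{Alpha, Bravo, Charlie, Delta}: #1→Charlie 21, #2→Bravo 36, #3→Alpha 80, #4→Charlie 60. Service 197; fixed 77; total 274.
No other subset beats 248.

Minimum total cost: 248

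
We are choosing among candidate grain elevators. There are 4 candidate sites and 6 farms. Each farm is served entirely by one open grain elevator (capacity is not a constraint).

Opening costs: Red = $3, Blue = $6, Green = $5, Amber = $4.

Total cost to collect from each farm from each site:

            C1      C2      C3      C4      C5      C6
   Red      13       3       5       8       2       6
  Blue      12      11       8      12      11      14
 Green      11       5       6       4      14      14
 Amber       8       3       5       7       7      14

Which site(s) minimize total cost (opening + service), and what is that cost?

For any fixed open set, each farm goes to its cheapest open site; total = fixed + service.
{Red, Amber}: C1→Amber 8, C2→Red 3, C3→Red 5, C4→Amber 7, C5→Red 2, C6→Red 6. Service 31; fixed 7; total 38.
{Red, Green}: service 31 + fixed 8 = 39
{Red}: C1→Red 13, C2→Red 3, C3→Red 5, C4→Red 8, C5→Red 2, C6→Red 6. Service 37; fixed 3; total 40.
{Red, Blue, Green, Amber}: service 28 + fixed 18 = 46
(All 15 nonempty subsets were checked; Red and Amber is lowest.)

Open Red and Amber; minimum total cost 38.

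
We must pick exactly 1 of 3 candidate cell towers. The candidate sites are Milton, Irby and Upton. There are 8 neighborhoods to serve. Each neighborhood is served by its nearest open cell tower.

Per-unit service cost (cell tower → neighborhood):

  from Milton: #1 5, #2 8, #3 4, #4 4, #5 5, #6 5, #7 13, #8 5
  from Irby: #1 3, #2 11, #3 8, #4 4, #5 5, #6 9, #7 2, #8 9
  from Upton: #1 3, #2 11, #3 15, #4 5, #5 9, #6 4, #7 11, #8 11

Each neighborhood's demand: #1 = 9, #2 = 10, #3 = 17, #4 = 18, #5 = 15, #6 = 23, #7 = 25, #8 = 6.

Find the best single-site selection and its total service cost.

With exactly 1 open, each neighborhood uses its cheapest among the chosen.
{Irby}: #1→Irby 3·9=27, #2→Irby 11·10=110, #3→Irby 8·17=136, #4→Irby 4·18=72, #5→Irby 5·15=75, #6→Irby 9·23=207, #7→Irby 2·25=50, #8→Irby 9·6=54. Service cost 731.
{Milton}: service cost 810
{Upton}: service cost 1050
Among all 3 size-1 choices, {Irby} is lowest.

Choose Irby only; total service cost 731.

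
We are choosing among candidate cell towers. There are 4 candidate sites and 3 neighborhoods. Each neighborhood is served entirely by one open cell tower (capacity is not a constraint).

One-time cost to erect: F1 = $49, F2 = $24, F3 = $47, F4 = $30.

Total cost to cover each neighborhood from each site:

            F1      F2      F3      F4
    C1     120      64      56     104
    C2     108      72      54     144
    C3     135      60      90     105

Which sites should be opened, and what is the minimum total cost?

Open F2 only; minimum total cost 220.

For any fixed open set, each neighborhood goes to its cheapest open site; total = fixed + service.
{F2}: C1→F2 64, C2→F2 72, C3→F2 60. Service 196; fixed 24; total 220.
{F2, F3}: C1→F3 56, C2→F3 54, C3→F2 60. Service 170; fixed 71; total 241.
{F3}: C1→F3 56, C2→F3 54, C3→F3 90. Service 200; fixed 47; total 247.
{F1, F2, F3, F4}: service 170 + fixed 150 = 320
No other subset beats 220.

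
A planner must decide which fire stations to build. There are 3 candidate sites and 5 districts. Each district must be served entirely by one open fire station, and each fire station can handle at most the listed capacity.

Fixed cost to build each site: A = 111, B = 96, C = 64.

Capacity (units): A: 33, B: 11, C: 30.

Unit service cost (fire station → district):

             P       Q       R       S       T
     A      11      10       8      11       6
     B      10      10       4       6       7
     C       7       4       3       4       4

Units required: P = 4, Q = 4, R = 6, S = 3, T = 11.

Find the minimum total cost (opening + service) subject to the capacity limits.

Open {C}: P→C 7·4=28, Q→C 4·4=16, R→C 3·6=18, S→C 4·3=12, T→C 4·11=44.
Loads: C carries 28/30. Service 118; fixed 64; total 182.
Next best feasible plan costs 278.

Minimum total cost: 182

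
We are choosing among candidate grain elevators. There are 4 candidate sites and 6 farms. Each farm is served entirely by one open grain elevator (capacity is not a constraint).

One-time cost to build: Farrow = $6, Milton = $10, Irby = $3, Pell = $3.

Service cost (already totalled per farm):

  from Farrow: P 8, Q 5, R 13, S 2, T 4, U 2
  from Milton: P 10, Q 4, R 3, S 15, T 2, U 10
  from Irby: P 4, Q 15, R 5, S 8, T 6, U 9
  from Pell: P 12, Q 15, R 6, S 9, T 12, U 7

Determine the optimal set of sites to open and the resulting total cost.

Open Farrow and Irby; minimum total cost 31.

For any fixed open set, each farm goes to its cheapest open site; total = fixed + service.
{Farrow, Irby}: P→Irby 4, Q→Farrow 5, R→Irby 5, S→Farrow 2, T→Farrow 4, U→Farrow 2. Service 22; fixed 9; total 31.
{Farrow, Irby, Pell}: P→Irby 4, Q→Farrow 5, R→Irby 5, S→Farrow 2, T→Farrow 4, U→Farrow 2. Service 22; fixed 12; total 34.
{Farrow, Milton, Irby}: service 17 + fixed 19 = 36
{Farrow, Milton, Irby, Pell}: service 17 + fixed 22 = 39
No other subset beats 31.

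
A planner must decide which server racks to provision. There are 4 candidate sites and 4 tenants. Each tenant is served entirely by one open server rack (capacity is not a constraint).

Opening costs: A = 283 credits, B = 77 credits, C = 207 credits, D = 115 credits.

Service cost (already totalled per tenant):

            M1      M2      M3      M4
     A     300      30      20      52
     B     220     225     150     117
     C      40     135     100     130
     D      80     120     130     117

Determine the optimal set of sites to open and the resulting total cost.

Open D only; minimum total cost 562.

For any fixed open set, each tenant goes to its cheapest open site; total = fixed + service.
{D}: M1→D 80, M2→D 120, M3→D 130, M4→D 117. Service 447; fixed 115; total 562.
{A, D}: M1→D 80, M2→A 30, M3→A 20, M4→A 52. Service 182; fixed 398; total 580.
{C}: service 405 + fixed 207 = 612
{A, B, C, D}: service 142 + fixed 682 = 824
No other subset beats 562.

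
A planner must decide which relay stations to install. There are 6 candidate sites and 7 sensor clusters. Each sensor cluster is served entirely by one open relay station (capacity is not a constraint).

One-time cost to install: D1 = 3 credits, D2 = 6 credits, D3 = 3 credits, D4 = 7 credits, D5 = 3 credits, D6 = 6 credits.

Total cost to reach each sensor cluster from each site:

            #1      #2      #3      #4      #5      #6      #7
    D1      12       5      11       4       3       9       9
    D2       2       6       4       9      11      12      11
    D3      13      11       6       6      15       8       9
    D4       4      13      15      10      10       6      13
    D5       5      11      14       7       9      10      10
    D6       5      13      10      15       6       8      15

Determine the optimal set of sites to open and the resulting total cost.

For any fixed open set, each sensor cluster goes to its cheapest open site; total = fixed + service.
{D1, D2}: #1→D2 2, #2→D1 5, #3→D2 4, #4→D1 4, #5→D1 3, #6→D1 9, #7→D1 9. Service 36; fixed 9; total 45.
{D1, D2, D3}: #1→D2 2, #2→D1 5, #3→D2 4, #4→D1 4, #5→D1 3, #6→D3 8, #7→D1 9. Service 35; fixed 12; total 47.
{D1, D2, D5}: service 36 + fixed 12 = 48
{D1, D2, D3, D4, D5, D6}: service 33 + fixed 28 = 61
No other subset beats 45.

Open D1 and D2; minimum total cost 45.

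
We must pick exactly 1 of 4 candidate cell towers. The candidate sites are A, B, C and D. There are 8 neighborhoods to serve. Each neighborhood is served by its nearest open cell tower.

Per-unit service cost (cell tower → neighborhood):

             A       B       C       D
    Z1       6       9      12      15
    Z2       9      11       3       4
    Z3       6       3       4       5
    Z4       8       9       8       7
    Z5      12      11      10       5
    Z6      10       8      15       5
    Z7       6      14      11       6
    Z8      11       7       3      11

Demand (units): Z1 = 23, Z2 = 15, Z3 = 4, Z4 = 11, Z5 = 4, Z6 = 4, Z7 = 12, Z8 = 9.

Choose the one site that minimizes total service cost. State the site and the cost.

With exactly 1 open, each neighborhood uses its cheapest among the chosen.
{A}: Z1→A 6·23=138, Z2→A 9·15=135, Z3→A 6·4=24, Z4→A 8·11=88, Z5→A 12·4=48, Z6→A 10·4=40, Z7→A 6·12=72, Z8→A 11·9=99. Service cost 644.
{C}: service cost 684
{D}: service cost 713
Among all 4 size-1 choices, {A} is lowest.

Choose A only; total service cost 644.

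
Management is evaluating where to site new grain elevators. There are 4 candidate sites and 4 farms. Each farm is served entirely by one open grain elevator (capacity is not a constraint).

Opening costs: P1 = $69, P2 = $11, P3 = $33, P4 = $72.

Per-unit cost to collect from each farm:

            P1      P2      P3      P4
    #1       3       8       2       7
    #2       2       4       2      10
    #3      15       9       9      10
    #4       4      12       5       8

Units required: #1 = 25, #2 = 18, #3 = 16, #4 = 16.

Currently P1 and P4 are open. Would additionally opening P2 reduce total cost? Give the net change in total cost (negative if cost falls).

Yes — net change −5 (cost falls by 5).

Current service cost with {P1, P4}: 335.
Adding P2: each farm re-picks its cheapest; new service cost 319, saving 16.
Extra fixed cost: 11. Net change = 11 − 16 = -5.
(Totals: 476 → 471.)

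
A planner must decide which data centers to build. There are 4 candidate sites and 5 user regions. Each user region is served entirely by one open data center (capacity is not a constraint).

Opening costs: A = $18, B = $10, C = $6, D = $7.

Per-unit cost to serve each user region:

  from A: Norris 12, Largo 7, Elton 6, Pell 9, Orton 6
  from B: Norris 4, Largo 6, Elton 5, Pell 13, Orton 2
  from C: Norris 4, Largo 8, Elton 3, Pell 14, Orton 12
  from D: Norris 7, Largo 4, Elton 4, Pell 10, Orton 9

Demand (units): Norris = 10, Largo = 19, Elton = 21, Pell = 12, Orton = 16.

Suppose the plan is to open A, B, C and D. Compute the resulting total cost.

Total cost: 360

Each user region is assigned to its cheapest site among the open ones.
{A, B, C, D}: Norris→B 4·10=40, Largo→D 4·19=76, Elton→C 3·21=63, Pell→A 9·12=108, Orton→B 2·16=32. Service 319; fixed 41; total 360.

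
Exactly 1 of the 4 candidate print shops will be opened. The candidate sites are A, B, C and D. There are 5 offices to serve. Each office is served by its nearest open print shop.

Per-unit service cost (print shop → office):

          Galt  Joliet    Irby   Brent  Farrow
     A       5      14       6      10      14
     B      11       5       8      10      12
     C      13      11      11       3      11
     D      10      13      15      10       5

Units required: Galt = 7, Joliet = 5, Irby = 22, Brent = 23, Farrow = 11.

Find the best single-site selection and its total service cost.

With exactly 1 open, each office uses its cheapest among the chosen.
{C}: Galt→C 13·7=91, Joliet→C 11·5=55, Irby→C 11·22=242, Brent→C 3·23=69, Farrow→C 11·11=121. Service cost 578.
{A}: service cost 621
{B}: service cost 640
Among all 4 size-1 choices, {C} is lowest.

Choose C only; total service cost 578.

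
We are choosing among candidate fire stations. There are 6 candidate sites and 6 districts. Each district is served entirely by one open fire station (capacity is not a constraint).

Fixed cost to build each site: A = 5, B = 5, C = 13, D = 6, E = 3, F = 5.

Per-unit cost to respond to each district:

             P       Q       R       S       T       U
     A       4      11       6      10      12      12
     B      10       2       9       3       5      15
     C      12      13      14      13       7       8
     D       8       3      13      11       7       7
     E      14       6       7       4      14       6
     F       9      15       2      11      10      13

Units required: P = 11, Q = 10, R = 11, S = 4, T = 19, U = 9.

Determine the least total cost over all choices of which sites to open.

For any fixed open set, each district goes to its cheapest open site; total = fixed + service.
{A, B, E, F}: P→A 4·11=44, Q→B 2·10=20, R→F 2·11=22, S→B 3·4=12, T→B 5·19=95, U→E 6·9=54. Service 247; fixed 18; total 265.
{A, B, D, E, F}: service 247 + fixed 24 = 271
{A, B, D, F}: P→A 4·11=44, Q→B 2·10=20, R→F 2·11=22, S→B 3·4=12, T→B 5·19=95, U→D 7·9=63. Service 256; fixed 21; total 277.
{A, B, C, D, E, F}: P→A 4·11=44, Q→B 2·10=20, R→F 2·11=22, S→B 3·4=12, T→B 5·19=95, U→E 6·9=54. Service 247; fixed 37; total 284.
No other subset beats 265.

Minimum total cost: 265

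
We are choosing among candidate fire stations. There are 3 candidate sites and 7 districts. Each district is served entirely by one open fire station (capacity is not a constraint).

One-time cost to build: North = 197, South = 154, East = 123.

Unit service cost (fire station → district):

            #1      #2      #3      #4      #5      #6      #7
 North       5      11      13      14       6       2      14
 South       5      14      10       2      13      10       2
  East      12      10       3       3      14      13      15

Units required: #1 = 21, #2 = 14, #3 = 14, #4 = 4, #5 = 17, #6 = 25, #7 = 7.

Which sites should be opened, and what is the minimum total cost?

For any fixed open set, each district goes to its cheapest open site; total = fixed + service.
{North, East}: #1→North 5·21=105, #2→East 10·14=140, #3→East 3·14=42, #4→East 3·4=12, #5→North 6·17=102, #6→North 2·25=50, #7→North 14·7=98. Service 549; fixed 320; total 869.
{North, South}: #1→North 5·21=105, #2→North 11·14=154, #3→South 10·14=140, #4→South 2·4=8, #5→North 6·17=102, #6→North 2·25=50, #7→South 2·7=14. Service 573; fixed 351; total 924.
{North, South, East}: #1→North 5·21=105, #2→East 10·14=140, #3→East 3·14=42, #4→South 2·4=8, #5→North 6·17=102, #6→North 2·25=50, #7→South 2·7=14. Service 461; fixed 474; total 935.
{East}: service 1114 + fixed 123 = 1237
(All 7 nonempty subsets were checked; North and East is lowest.)

Open North and East; minimum total cost 869.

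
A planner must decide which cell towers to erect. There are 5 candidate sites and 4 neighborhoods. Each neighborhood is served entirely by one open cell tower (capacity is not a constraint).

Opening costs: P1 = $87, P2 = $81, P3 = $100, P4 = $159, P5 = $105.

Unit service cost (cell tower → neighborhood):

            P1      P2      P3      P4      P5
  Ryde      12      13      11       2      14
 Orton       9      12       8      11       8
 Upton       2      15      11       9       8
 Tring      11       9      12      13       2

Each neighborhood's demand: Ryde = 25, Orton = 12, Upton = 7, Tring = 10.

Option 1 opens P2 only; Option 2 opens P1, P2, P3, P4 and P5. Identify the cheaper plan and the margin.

Option 1: {P2}: Ryde→P2 13·25=325, Orton→P2 12·12=144, Upton→P2 15·7=105, Tring→P2 9·10=90. Service 664; fixed 81; total 745.
Option 2: {P1, P2, P3, P4, P5}: Ryde→P4 2·25=50, Orton→P3 8·12=96, Upton→P1 2·7=14, Tring→P5 2·10=20. Service 180; fixed 532; total 712.
Difference: |745 − 712| = 33.

Option 2 is cheaper by 33.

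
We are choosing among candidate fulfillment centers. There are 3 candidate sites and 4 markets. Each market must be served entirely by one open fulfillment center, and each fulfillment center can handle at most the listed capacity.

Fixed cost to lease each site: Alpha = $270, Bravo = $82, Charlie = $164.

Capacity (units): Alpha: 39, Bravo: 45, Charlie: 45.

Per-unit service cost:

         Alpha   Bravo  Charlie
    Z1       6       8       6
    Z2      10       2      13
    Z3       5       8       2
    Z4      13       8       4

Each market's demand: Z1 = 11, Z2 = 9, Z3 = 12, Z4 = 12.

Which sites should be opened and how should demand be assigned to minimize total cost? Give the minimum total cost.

Minimum total cost: 380

Open {Bravo}: Z1→Bravo 8·11=88, Z2→Bravo 2·9=18, Z3→Bravo 8·12=96, Z4→Bravo 8·12=96.
Loads: Bravo carries 44/45. Service 298; fixed 82; total 380.
Next best feasible plan costs 402.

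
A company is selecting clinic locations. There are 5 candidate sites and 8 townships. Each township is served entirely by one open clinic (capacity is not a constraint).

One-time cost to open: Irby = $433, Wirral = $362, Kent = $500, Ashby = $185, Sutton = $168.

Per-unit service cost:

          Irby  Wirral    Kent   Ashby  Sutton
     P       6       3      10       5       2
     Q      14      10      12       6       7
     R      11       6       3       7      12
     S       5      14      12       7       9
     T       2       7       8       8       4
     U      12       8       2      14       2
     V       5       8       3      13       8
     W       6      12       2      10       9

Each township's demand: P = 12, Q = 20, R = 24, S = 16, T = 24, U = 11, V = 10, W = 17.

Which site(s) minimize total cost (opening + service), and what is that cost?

Open Sutton only; minimum total cost 1115.

For any fixed open set, each township goes to its cheapest open site; total = fixed + service.
{Sutton}: P→Sutton 2·12=24, Q→Sutton 7·20=140, R→Sutton 12·24=288, S→Sutton 9·16=144, T→Sutton 4·24=96, U→Sutton 2·11=22, V→Sutton 8·10=80, W→Sutton 9·17=153. Service 947; fixed 168; total 1115.
{Ashby, Sutton}: P→Sutton 2·12=24, Q→Ashby 6·20=120, R→Ashby 7·24=168, S→Ashby 7·16=112, T→Sutton 4·24=96, U→Sutton 2·11=22, V→Sutton 8·10=80, W→Sutton 9·17=153. Service 775; fixed 353; total 1128.
{Kent, Sutton}: service 562 + fixed 668 = 1230
{Irby, Wirral, Kent, Ashby, Sutton}: P→Sutton 2·12=24, Q→Ashby 6·20=120, R→Kent 3·24=72, S→Irby 5·16=80, T→Irby 2·24=48, U→Kent 2·11=22, V→Kent 3·10=30, W→Kent 2·17=34. Service 430; fixed 1648; total 2078.
No other subset beats 1115.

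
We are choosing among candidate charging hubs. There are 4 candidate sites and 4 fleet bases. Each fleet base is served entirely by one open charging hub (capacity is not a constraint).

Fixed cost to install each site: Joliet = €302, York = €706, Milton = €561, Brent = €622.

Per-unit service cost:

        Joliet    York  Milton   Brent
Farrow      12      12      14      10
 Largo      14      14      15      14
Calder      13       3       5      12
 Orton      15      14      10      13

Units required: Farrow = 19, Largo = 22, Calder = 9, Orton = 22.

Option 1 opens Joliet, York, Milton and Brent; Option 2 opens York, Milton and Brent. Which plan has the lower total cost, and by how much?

Option 1: {Joliet, York, Milton, Brent}: Farrow→Brent 10·19=190, Largo→Joliet 14·22=308, Calder→York 3·9=27, Orton→Milton 10·22=220. Service 745; fixed 2191; total 2936.
Option 2: {York, Milton, Brent}: Farrow→Brent 10·19=190, Largo→York 14·22=308, Calder→York 3·9=27, Orton→Milton 10·22=220. Service 745; fixed 1889; total 2634.
Difference: |2936 − 2634| = 302.

Option 2 is cheaper by 302.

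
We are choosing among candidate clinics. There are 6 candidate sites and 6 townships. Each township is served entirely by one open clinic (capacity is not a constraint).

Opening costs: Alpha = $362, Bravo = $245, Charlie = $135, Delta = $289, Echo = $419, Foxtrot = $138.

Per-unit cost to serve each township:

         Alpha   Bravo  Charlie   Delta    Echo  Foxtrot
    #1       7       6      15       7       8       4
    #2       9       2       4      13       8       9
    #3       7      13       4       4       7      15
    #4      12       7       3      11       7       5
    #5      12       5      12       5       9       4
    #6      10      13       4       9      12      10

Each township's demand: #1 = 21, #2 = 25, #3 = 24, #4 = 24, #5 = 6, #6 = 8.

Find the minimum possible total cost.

For any fixed open set, each township goes to its cheapest open site; total = fixed + service.
{Charlie, Foxtrot}: #1→Foxtrot 4·21=84, #2→Charlie 4·25=100, #3→Charlie 4·24=96, #4→Charlie 3·24=72, #5→Foxtrot 4·6=24, #6→Charlie 4·8=32. Service 408; fixed 273; total 681.
{Bravo, Charlie}: service 406 + fixed 380 = 786
{Charlie}: service 687 + fixed 135 = 822
{Alpha, Bravo, Charlie, Delta, Echo, Foxtrot}: service 358 + fixed 1588 = 1946
No other subset beats 681.

Minimum total cost: 681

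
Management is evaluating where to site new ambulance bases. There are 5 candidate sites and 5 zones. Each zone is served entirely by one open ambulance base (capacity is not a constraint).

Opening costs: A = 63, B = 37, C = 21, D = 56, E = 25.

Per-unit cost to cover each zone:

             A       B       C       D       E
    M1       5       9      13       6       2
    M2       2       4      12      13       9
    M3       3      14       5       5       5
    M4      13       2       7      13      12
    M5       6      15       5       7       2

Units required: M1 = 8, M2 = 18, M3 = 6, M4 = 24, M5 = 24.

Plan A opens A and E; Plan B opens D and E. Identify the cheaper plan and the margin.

Plan A: {A, E}: M1→E 2·8=16, M2→A 2·18=36, M3→A 3·6=18, M4→E 12·24=288, M5→E 2·24=48. Service 406; fixed 88; total 494.
Plan B: {D, E}: M1→E 2·8=16, M2→E 9·18=162, M3→D 5·6=30, M4→E 12·24=288, M5→E 2·24=48. Service 544; fixed 81; total 625.
Difference: |494 − 625| = 131.

Plan A is cheaper by 131.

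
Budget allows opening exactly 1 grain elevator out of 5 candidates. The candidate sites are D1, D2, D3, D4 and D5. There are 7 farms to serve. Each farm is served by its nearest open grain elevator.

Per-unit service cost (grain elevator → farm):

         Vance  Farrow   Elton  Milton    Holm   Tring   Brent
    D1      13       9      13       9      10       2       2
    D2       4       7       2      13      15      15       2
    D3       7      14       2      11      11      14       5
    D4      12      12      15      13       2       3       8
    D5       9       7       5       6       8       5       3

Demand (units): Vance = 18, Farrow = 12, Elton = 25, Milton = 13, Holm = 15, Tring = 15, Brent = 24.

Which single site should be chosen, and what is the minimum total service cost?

With exactly 1 open, each farm uses its cheapest among the chosen.
{D5}: Vance→D5 9·18=162, Farrow→D5 7·12=84, Elton→D5 5·25=125, Milton→D5 6·13=78, Holm→D5 8·15=120, Tring→D5 5·15=75, Brent→D5 3·24=72. Service cost 716.
{D2}: service cost 873
{D3}: service cost 982
Among all 5 size-1 choices, {D5} is lowest.

Choose D5 only; total service cost 716.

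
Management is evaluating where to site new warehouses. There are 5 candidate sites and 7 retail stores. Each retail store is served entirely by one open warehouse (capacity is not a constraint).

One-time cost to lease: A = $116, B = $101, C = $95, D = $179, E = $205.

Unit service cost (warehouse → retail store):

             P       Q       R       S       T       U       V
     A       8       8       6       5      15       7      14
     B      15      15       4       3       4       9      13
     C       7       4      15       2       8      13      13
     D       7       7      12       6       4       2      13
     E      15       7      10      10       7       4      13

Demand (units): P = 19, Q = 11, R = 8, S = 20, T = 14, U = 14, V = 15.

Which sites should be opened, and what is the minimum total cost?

Open B and C; minimum total cost 822.

For any fixed open set, each retail store goes to its cheapest open site; total = fixed + service.
{B, C}: P→C 7·19=133, Q→C 4·11=44, R→B 4·8=32, S→C 2·20=40, T→B 4·14=56, U→B 9·14=126, V→B 13·15=195. Service 626; fixed 196; total 822.
{B, D}: P→D 7·19=133, Q→D 7·11=77, R→B 4·8=32, S→B 3·20=60, T→B 4·14=56, U→D 2·14=28, V→B 13·15=195. Service 581; fixed 280; total 861.
{C, D}: P→C 7·19=133, Q→C 4·11=44, R→D 12·8=96, S→C 2·20=40, T→D 4·14=56, U→D 2·14=28, V→C 13·15=195. Service 592; fixed 274; total 866.
{A, B, C, D, E}: P→C 7·19=133, Q→C 4·11=44, R→B 4·8=32, S→C 2·20=40, T→B 4·14=56, U→D 2·14=28, V→B 13·15=195. Service 528; fixed 696; total 1224.
No other subset beats 822.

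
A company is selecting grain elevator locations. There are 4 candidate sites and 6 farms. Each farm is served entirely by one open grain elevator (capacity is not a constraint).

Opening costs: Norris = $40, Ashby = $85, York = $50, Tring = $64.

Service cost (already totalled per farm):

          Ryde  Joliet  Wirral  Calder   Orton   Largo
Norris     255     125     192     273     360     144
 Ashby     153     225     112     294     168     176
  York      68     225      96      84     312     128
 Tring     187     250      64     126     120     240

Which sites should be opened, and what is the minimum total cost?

For any fixed open set, each farm goes to its cheapest open site; total = fixed + service.
{Norris, York, Tring}: Ryde→York 68, Joliet→Norris 125, Wirral→Tring 64, Calder→York 84, Orton→Tring 120, Largo→York 128. Service 589; fixed 154; total 743.
{York, Tring}: service 689 + fixed 114 = 803
{Norris, Ashby, York, Tring}: Ryde→York 68, Joliet→Norris 125, Wirral→Tring 64, Calder→York 84, Orton→Tring 120, Largo→York 128. Service 589; fixed 239; total 828.
{Norris}: Ryde→Norris 255, Joliet→Norris 125, Wirral→Norris 192, Calder→Norris 273, Orton→Norris 360, Largo→Norris 144. Service 1349; fixed 40; total 1389.
(All 15 nonempty subsets were checked; Norris, York and Tring is lowest.)

Open Norris, York and Tring; minimum total cost 743.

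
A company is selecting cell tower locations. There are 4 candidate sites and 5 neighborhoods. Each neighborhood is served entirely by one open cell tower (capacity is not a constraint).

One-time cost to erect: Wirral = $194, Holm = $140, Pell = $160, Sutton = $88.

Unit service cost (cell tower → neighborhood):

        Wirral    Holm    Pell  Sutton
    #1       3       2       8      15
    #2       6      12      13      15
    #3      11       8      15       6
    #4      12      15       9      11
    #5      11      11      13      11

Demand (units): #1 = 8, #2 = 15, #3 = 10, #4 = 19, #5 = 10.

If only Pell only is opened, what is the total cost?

Each neighborhood is assigned to its cheapest site among the open ones.
{Pell}: #1→Pell 8·8=64, #2→Pell 13·15=195, #3→Pell 15·10=150, #4→Pell 9·19=171, #5→Pell 13·10=130. Service 710; fixed 160; total 870.

Total cost: 870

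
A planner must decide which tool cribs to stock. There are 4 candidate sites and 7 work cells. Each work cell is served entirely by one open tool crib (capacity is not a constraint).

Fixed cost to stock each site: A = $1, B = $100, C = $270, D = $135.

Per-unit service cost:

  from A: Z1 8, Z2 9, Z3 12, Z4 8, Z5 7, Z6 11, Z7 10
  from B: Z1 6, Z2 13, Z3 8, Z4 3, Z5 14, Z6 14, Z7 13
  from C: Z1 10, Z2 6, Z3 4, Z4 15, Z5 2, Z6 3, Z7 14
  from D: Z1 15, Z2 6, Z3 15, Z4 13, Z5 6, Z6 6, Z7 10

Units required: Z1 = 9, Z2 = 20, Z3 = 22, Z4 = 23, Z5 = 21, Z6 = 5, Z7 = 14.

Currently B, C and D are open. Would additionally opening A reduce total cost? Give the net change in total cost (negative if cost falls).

Current service cost with {B, C, D}: 528.
Adding A: each work cell re-picks its cheapest; new service cost 528, saving 0.
Extra fixed cost: 1. Net change = 1 − 0 = 1.
(Totals: 1033 → 1034.)

No — net change +1 (cost rises by 1).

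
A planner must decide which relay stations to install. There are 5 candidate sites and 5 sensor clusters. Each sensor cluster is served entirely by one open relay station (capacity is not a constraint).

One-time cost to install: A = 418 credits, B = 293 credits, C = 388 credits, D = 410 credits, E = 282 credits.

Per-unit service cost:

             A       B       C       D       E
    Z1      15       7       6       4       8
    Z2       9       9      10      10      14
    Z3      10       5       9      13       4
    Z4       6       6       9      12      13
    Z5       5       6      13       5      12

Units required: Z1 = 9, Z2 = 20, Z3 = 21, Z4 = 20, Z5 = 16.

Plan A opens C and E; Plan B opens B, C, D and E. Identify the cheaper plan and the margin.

Plan A is cheaper by 493.

Plan A: {C, E}: Z1→C 6·9=54, Z2→C 10·20=200, Z3→E 4·21=84, Z4→C 9·20=180, Z5→E 12·16=192. Service 710; fixed 670; total 1380.
Plan B: {B, C, D, E}: Z1→D 4·9=36, Z2→B 9·20=180, Z3→E 4·21=84, Z4→B 6·20=120, Z5→D 5·16=80. Service 500; fixed 1373; total 1873.
Difference: |1380 − 1873| = 493.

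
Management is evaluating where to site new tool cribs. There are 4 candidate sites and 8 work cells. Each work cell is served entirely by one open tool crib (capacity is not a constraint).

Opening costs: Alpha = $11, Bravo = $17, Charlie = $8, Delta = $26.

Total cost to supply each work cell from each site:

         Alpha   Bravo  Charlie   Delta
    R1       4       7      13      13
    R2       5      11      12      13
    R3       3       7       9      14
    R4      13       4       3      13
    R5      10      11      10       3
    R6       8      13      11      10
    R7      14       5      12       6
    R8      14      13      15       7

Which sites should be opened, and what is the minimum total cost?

For any fixed open set, each work cell goes to its cheapest open site; total = fixed + service.
{Alpha, Charlie}: R1→Alpha 4, R2→Alpha 5, R3→Alpha 3, R4→Charlie 3, R5→Alpha 10, R6→Alpha 8, R7→Charlie 12, R8→Alpha 14. Service 59; fixed 19; total 78.
{Alpha, Bravo}: R1→Alpha 4, R2→Alpha 5, R3→Alpha 3, R4→Bravo 4, R5→Alpha 10, R6→Alpha 8, R7→Bravo 5, R8→Bravo 13. Service 52; fixed 28; total 80.
{Alpha}: R1→Alpha 4, R2→Alpha 5, R3→Alpha 3, R4→Alpha 13, R5→Alpha 10, R6→Alpha 8, R7→Alpha 14, R8→Alpha 14. Service 71; fixed 11; total 82.
{Alpha, Bravo, Charlie, Delta}: service 38 + fixed 62 = 100
(All 15 nonempty subsets were checked; Alpha and Charlie is lowest.)

Open Alpha and Charlie; minimum total cost 78.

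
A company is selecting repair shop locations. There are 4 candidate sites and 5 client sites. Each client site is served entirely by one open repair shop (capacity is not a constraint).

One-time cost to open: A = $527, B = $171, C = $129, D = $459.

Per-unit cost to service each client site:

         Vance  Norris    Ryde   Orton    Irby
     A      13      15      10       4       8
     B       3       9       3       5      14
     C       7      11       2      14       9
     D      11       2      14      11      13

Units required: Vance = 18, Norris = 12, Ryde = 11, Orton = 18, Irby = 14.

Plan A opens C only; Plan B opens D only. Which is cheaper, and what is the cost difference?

Plan A: {C}: Vance→C 7·18=126, Norris→C 11·12=132, Ryde→C 2·11=22, Orton→C 14·18=252, Irby→C 9·14=126. Service 658; fixed 129; total 787.
Plan B: {D}: Vance→D 11·18=198, Norris→D 2·12=24, Ryde→D 14·11=154, Orton→D 11·18=198, Irby→D 13·14=182. Service 756; fixed 459; total 1215.
Difference: |787 − 1215| = 428.

Plan A is cheaper by 428.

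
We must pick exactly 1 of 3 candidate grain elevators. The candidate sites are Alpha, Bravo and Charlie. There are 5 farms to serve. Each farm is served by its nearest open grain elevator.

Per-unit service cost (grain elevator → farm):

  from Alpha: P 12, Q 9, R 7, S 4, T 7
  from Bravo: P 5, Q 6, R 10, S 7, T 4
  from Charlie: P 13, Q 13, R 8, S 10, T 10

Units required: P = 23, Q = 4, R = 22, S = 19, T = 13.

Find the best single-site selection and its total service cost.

With exactly 1 open, each farm uses its cheapest among the chosen.
{Bravo}: P→Bravo 5·23=115, Q→Bravo 6·4=24, R→Bravo 10·22=220, S→Bravo 7·19=133, T→Bravo 4·13=52. Service cost 544.
{Alpha}: service cost 633
{Charlie}: service cost 847
Among all 3 size-1 choices, {Bravo} is lowest.

Choose Bravo only; total service cost 544.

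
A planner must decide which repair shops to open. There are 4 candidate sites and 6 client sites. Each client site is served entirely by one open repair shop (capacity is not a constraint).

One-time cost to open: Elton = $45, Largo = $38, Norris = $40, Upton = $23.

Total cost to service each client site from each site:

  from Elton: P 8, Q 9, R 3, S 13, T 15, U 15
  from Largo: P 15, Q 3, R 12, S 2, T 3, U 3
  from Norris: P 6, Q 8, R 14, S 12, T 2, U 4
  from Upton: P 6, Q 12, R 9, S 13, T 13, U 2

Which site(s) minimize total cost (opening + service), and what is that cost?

For any fixed open set, each client site goes to its cheapest open site; total = fixed + service.
{Largo}: P→Largo 15, Q→Largo 3, R→Largo 12, S→Largo 2, T→Largo 3, U→Largo 3. Service 38; fixed 38; total 76.
{Upton}: P→Upton 6, Q→Upton 12, R→Upton 9, S→Upton 13, T→Upton 13, U→Upton 2. Service 55; fixed 23; total 78.
{Largo, Upton}: service 25 + fixed 61 = 86
{Elton, Largo, Norris, Upton}: service 18 + fixed 146 = 164
No other subset beats 76.

Open Largo only; minimum total cost 76.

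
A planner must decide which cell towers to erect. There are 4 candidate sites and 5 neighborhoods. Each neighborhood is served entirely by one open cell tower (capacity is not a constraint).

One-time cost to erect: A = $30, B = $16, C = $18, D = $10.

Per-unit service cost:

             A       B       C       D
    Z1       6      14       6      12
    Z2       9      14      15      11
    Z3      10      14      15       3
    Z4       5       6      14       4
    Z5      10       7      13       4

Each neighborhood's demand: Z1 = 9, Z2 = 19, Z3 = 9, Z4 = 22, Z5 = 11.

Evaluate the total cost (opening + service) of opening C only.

Each neighborhood is assigned to its cheapest site among the open ones.
{C}: Z1→C 6·9=54, Z2→C 15·19=285, Z3→C 15·9=135, Z4→C 14·22=308, Z5→C 13·11=143. Service 925; fixed 18; total 943.

Total cost: 943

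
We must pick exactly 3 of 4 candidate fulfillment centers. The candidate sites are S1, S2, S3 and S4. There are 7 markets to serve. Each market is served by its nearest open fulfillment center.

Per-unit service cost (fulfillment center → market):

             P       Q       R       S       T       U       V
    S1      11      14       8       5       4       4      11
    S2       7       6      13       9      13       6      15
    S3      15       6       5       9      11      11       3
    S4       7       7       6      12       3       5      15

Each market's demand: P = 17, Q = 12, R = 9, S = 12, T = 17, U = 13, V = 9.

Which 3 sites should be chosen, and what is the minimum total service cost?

With exactly 3 open, each market uses its cheapest among the chosen.
{S1, S3, S4}: P→S4 7·17=119, Q→S3 6·12=72, R→S3 5·9=45, S→S1 5·12=60, T→S4 3·17=51, U→S1 4·13=52, V→S3 3·9=27. Service cost 426.
{S1, S2, S3}: service cost 443
{S2, S3, S4}: service cost 487
Among all 4 size-3 choices, {S1, S3, S4} is lowest.

Choose S1, S3 and S4; total service cost 426.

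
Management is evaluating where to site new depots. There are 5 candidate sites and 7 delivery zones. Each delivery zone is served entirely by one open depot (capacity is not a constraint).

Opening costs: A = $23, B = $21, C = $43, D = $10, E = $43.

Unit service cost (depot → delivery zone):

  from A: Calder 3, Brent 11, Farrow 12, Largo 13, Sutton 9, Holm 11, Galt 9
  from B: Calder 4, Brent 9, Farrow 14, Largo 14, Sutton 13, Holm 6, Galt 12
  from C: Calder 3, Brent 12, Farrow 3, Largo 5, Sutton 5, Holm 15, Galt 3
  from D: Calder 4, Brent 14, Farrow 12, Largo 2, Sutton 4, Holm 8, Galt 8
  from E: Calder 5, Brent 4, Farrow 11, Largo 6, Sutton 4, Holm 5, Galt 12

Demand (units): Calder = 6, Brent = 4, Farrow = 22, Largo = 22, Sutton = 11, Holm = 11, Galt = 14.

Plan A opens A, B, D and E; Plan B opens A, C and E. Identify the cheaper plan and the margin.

Plan A: {A, B, D, E}: Calder→A 3·6=18, Brent→E 4·4=16, Farrow→E 11·22=242, Largo→D 2·22=44, Sutton→D 4·11=44, Holm→E 5·11=55, Galt→D 8·14=112. Service 531; fixed 97; total 628.
Plan B: {A, C, E}: Calder→A 3·6=18, Brent→E 4·4=16, Farrow→C 3·22=66, Largo→C 5·22=110, Sutton→E 4·11=44, Holm→E 5·11=55, Galt→C 3·14=42. Service 351; fixed 109; total 460.
Difference: |628 − 460| = 168.

Plan B is cheaper by 168.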